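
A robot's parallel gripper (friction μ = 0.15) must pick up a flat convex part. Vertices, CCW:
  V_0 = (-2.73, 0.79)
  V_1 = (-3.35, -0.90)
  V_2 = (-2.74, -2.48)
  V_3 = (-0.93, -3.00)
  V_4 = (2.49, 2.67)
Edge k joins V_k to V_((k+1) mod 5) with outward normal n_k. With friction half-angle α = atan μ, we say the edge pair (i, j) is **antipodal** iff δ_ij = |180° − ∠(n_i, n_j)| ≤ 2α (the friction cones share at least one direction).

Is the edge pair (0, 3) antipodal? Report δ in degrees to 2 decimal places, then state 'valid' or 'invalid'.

δ = 10.95°, valid

α = atan 0.15 = 8.53°;  2α = 17.06°
edge 0: e_0 = (-0.62, -1.69);  n_0 = (-0.9388, +0.3444)
edge 3: e_3 = (+3.42, +5.67);  n_3 = (+0.8563, -0.5165)
∠(n_0, n_3) = 169.05°
δ = |180° − 169.05°| = 10.95°
10.95° ≤ 2α = 17.06°  →  valid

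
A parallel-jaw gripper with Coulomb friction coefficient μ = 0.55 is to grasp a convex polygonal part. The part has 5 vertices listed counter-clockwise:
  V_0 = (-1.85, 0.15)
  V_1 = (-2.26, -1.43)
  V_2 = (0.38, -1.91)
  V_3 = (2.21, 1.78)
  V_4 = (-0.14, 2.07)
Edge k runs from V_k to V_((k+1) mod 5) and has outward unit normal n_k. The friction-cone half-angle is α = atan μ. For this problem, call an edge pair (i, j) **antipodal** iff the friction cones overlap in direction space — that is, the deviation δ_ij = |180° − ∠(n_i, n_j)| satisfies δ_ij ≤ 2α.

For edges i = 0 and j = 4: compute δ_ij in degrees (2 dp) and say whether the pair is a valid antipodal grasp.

δ = 152.86°, invalid

α = atan 0.55 = 28.81°;  2α = 57.62°
edge 0: e_0 = (-0.41, -1.58);  n_0 = (-0.9679, +0.2512)
edge 4: e_4 = (-1.71, -1.92);  n_4 = (-0.7468, +0.6651)
∠(n_0, n_4) = 27.14°
δ = |180° − 27.14°| = 152.86°
152.86° > 2α = 57.62°  →  invalid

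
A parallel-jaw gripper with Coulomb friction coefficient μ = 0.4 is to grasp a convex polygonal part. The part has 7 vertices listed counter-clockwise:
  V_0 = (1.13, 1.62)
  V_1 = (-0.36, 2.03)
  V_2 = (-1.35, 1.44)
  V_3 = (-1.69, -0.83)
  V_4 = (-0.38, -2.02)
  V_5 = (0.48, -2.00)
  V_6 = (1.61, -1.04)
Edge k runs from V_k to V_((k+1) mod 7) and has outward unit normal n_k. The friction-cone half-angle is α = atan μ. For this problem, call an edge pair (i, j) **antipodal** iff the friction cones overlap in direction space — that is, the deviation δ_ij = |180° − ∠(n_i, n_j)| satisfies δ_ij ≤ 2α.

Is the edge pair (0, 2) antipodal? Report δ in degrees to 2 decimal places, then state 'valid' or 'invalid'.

δ = 83.13°, invalid

α = atan 0.4 = 21.80°;  2α = 43.60°
edge 0: e_0 = (-1.49, +0.41);  n_0 = (+0.2653, +0.9642)
edge 2: e_2 = (-0.34, -2.27);  n_2 = (-0.9890, +0.1481)
∠(n_0, n_2) = 96.87°
δ = |180° − 96.87°| = 83.13°
83.13° > 2α = 43.60°  →  invalid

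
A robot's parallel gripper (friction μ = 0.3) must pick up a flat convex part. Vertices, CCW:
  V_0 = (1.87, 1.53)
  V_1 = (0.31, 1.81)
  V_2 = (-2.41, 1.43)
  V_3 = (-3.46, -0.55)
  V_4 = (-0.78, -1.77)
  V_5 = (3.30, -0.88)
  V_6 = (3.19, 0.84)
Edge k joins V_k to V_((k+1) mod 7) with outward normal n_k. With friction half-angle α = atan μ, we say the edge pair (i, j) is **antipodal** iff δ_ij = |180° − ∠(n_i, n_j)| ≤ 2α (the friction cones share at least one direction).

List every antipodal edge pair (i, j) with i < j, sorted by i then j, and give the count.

count = 6; pairs: (0,3), (0,4), (1,3), (1,4), (2,5), (3,6)

α = atan 0.3 = 16.70°;  2α = 33.40°
n_0 = (+0.1767, +0.9843)
n_1 = (-0.1384, +0.9904)
n_2 = (-0.8835, +0.4685)
n_3 = (-0.4143, -0.9101)
n_4 = (+0.2131, -0.9770)
n_5 = (+0.9980, +0.0638)
n_6 = (+0.4633, +0.8862)
  (0,1): δ = 161.87°  ·
  (0,2): δ = 107.76°  ·
  (0,3): δ = 14.30°  ✓
  (0,4): δ = 22.48°  ✓
  (0,5): δ = 103.83°  ·
  (0,6): δ = 162.58°  ·
  (1,2): δ = 125.89°  ·
  (1,3): δ = 32.43°  ✓
  (1,4): δ = 4.35°  ✓
  (1,5): δ = 85.71°  ·
  (1,6): δ = 144.45°  ·
  (2,3): δ = 86.54°  ·
  (2,4): δ = 49.76°  ·
  (2,5): δ = 31.60°  ✓
  (2,6): δ = 90.34°  ·
  (3,4): δ = 143.22°  ·
  (3,5): δ = 61.86°  ·
  (3,6): δ = 3.12°  ✓
  (4,5): δ = 98.65°  ·
  (4,6): δ = 39.90°  ·
  (5,6): δ = 121.26°  ·
antipodal pairs: 6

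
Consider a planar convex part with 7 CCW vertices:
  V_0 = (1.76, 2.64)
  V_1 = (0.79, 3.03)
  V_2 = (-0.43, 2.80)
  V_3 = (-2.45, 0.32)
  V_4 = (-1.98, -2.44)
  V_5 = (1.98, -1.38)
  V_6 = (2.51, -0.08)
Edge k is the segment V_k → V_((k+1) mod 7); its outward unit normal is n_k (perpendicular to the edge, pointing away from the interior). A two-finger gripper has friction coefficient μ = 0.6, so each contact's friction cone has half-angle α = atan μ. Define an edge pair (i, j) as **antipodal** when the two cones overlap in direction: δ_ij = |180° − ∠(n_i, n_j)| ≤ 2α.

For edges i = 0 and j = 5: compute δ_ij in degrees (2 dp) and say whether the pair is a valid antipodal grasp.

α = atan 0.6 = 30.96°;  2α = 61.93°
edge 0: e_0 = (-0.97, +0.39);  n_0 = (+0.3730, +0.9278)
edge 5: e_5 = (+0.53, +1.30);  n_5 = (+0.9260, -0.3775)
∠(n_0, n_5) = 90.28°
δ = |180° − 90.28°| = 89.72°
89.72° > 2α = 61.93°  →  invalid

δ = 89.72°, invalid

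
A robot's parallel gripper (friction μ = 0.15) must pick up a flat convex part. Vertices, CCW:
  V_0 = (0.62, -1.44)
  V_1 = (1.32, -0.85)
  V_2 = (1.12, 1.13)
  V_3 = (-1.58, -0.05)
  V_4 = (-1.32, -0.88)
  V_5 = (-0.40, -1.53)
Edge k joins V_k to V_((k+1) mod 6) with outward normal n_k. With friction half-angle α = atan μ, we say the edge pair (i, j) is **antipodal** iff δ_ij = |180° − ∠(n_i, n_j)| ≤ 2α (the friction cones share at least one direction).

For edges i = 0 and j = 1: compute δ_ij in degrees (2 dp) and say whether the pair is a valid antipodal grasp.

α = atan 0.15 = 8.53°;  2α = 17.06°
edge 0: e_0 = (+0.70, +0.59);  n_0 = (+0.6445, -0.7646)
edge 1: e_1 = (-0.20, +1.98);  n_1 = (+0.9949, +0.1005)
∠(n_0, n_1) = 55.64°
δ = |180° − 55.64°| = 124.36°
124.36° > 2α = 17.06°  →  invalid

δ = 124.36°, invalid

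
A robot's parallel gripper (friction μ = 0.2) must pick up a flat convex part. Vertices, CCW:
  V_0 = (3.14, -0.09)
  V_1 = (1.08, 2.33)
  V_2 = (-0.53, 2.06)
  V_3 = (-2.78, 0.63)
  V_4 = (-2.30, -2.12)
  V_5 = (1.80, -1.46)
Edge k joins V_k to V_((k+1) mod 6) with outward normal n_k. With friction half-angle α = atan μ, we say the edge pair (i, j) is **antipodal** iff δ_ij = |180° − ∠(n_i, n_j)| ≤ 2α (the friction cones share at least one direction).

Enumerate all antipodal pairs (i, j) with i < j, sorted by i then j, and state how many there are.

count = 2; pairs: (1,4), (2,5)

α = atan 0.2 = 11.31°;  2α = 22.62°
n_0 = (+0.7615, +0.6482)
n_1 = (-0.1654, +0.9862)
n_2 = (-0.5364, +0.8440)
n_3 = (-0.9851, -0.1719)
n_4 = (+0.1589, -0.9873)
n_5 = (+0.7149, -0.6992)
  (0,1): δ = 120.89°  ·
  (0,2): δ = 97.97°  ·
  (0,3): δ = 30.50°  ·
  (0,4): δ = 58.74°  ·
  (0,5): δ = 95.23°  ·
  (1,2): δ = 157.08°  ·
  (1,3): δ = 89.62°  ·
  (1,4): δ = 0.38°  ✓
  (1,5): δ = 36.11°  ·
  (2,3): δ = 112.54°  ·
  (2,4): δ = 23.29°  ·
  (2,5): δ = 13.20°  ✓
  (3,4): δ = 90.76°  ·
  (3,5): δ = 54.27°  ·
  (4,5): δ = 143.51°  ·
antipodal pairs: 2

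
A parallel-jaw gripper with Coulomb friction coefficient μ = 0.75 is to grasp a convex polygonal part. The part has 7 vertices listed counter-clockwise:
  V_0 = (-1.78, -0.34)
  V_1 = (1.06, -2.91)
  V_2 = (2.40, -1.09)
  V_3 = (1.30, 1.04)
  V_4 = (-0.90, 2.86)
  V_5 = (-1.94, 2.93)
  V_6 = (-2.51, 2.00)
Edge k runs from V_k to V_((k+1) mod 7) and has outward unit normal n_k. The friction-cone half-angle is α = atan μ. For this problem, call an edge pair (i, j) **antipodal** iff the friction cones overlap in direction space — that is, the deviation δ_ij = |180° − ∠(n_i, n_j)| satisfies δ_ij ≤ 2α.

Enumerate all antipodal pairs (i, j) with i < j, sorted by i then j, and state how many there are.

count = 10; pairs: (0,2), (0,3), (0,4), (1,4), (1,5), (1,6), (2,5), (2,6), (3,6), (4,6)

α = atan 0.75 = 36.87°;  2α = 73.74°
n_0 = (-0.6710, -0.7415)
n_1 = (+0.8053, -0.5929)
n_2 = (+0.8885, +0.4589)
n_3 = (+0.6374, +0.7705)
n_4 = (+0.0672, +0.9977)
n_5 = (-0.8526, +0.5226)
n_6 = (-0.9546, -0.2978)
  (0,1): δ = 84.22°  ·
  (0,2): δ = 20.54°  ✓
  (0,3): δ = 2.54°  ✓
  (0,4): δ = 38.29°  ✓
  (0,5): δ = 100.64°  ·
  (0,6): δ = 149.47°  ·
  (1,2): δ = 116.32°  ·
  (1,3): δ = 93.24°  ·
  (1,4): δ = 57.49°  ✓
  (1,5): δ = 4.86°  ✓
  (1,6): δ = 53.69°  ✓
  (2,3): δ = 156.91°  ·
  (2,4): δ = 121.16°  ·
  (2,5): δ = 58.82°  ✓
  (2,6): δ = 9.99°  ✓
  (3,4): δ = 144.25°  ·
  (3,5): δ = 81.90°  ·
  (3,6): δ = 33.07°  ✓
  (4,5): δ = 117.65°  ·
  (4,6): δ = 68.82°  ✓
  (5,6): δ = 131.17°  ·
antipodal pairs: 10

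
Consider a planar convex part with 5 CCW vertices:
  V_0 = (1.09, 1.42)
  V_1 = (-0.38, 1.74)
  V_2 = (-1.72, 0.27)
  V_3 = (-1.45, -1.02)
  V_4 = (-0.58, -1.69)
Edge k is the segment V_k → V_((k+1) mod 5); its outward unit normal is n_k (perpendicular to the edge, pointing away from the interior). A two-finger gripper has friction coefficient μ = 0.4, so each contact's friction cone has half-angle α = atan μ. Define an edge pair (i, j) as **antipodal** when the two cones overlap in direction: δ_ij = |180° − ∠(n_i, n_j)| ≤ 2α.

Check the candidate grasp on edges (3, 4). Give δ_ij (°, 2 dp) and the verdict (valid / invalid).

α = atan 0.4 = 21.80°;  2α = 43.60°
edge 3: e_3 = (+0.87, -0.67);  n_3 = (-0.6102, -0.7923)
edge 4: e_4 = (+1.67, +3.11);  n_4 = (+0.8810, -0.4731)
∠(n_3, n_4) = 99.37°
δ = |180° − 99.37°| = 80.63°
80.63° > 2α = 43.60°  →  invalid

δ = 80.63°, invalid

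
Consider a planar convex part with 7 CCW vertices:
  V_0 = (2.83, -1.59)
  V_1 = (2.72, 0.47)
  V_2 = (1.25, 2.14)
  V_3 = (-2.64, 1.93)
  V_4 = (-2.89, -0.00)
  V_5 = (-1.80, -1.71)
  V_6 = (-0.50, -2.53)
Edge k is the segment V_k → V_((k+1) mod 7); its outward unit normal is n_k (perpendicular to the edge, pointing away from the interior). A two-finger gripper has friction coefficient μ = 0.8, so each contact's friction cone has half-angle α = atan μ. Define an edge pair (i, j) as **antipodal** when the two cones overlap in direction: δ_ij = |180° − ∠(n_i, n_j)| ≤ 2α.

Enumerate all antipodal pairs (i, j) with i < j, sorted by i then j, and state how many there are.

count = 11; pairs: (0,3), (0,4), (0,5), (1,3), (1,4), (1,5), (1,6), (2,4), (2,5), (2,6), (3,6)

α = atan 0.8 = 38.66°;  2α = 77.32°
n_0 = (+0.9986, +0.0533)
n_1 = (+0.7506, +0.6607)
n_2 = (-0.0539, +0.9985)
n_3 = (-0.9917, +0.1285)
n_4 = (-0.8433, -0.5375)
n_5 = (-0.5335, -0.8458)
n_6 = (+0.2717, -0.9624)
  (0,1): δ = 141.70°  ·
  (0,2): δ = 89.97°  ·
  (0,3): δ = 10.44°  ✓
  (0,4): δ = 29.46°  ✓
  (0,5): δ = 54.70°  ✓
  (0,6): δ = 102.71°  ·
  (1,2): δ = 128.27°  ·
  (1,3): δ = 48.74°  ✓
  (1,4): δ = 8.84°  ✓
  (1,5): δ = 16.40°  ✓
  (1,6): δ = 64.41°  ✓
  (2,3): δ = 100.47°  ·
  (2,4): δ = 60.58°  ✓
  (2,5): δ = 35.33°  ✓
  (2,6): δ = 12.67°  ✓
  (3,4): δ = 140.10°  ·
  (3,5): δ = 114.86°  ·
  (3,6): δ = 66.86°  ✓
  (4,5): δ = 154.76°  ·
  (4,6): δ = 106.75°  ·
  (5,6): δ = 131.99°  ·
antipodal pairs: 11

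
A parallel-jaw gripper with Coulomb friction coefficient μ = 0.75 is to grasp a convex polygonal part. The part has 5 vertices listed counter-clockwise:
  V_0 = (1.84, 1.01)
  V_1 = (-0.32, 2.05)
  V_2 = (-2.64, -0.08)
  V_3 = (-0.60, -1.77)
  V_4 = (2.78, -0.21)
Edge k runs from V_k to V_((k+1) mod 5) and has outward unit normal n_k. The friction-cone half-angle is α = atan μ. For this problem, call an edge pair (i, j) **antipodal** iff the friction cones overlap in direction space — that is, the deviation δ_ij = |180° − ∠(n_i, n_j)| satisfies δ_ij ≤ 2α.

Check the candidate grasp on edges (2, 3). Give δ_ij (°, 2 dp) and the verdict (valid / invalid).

δ = 115.59°, invalid

α = atan 0.75 = 36.87°;  2α = 73.74°
edge 2: e_2 = (+2.04, -1.69);  n_2 = (-0.6380, -0.7701)
edge 3: e_3 = (+3.38, +1.56);  n_3 = (+0.4191, -0.9080)
∠(n_2, n_3) = 64.41°
δ = |180° − 64.41°| = 115.59°
115.59° > 2α = 73.74°  →  invalid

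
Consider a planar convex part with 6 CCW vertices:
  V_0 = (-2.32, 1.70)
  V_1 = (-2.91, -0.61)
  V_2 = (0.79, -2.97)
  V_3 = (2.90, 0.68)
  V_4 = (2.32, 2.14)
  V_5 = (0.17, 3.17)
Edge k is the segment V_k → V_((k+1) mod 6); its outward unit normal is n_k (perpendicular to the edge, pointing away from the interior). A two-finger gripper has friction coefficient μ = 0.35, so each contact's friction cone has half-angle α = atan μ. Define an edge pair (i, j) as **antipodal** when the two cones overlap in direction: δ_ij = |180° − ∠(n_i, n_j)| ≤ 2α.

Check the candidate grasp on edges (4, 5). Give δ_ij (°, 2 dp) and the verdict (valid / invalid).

α = atan 0.35 = 19.29°;  2α = 38.58°
edge 4: e_4 = (-2.15, +1.03);  n_4 = (+0.4320, +0.9019)
edge 5: e_5 = (-2.49, -1.47);  n_5 = (-0.5084, +0.8611)
∠(n_4, n_5) = 56.15°
δ = |180° − 56.15°| = 123.85°
123.85° > 2α = 38.58°  →  invalid

δ = 123.85°, invalid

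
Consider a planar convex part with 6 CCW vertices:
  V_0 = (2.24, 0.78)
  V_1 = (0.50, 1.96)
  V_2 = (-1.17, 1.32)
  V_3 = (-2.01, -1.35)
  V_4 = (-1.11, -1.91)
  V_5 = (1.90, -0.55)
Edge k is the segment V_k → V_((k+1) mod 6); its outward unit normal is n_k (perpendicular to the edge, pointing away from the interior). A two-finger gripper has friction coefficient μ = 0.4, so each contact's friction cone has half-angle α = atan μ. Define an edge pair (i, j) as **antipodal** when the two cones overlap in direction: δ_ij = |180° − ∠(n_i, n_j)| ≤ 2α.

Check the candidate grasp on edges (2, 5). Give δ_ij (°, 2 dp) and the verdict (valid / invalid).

α = atan 0.4 = 21.80°;  2α = 43.60°
edge 2: e_2 = (-0.84, -2.67);  n_2 = (-0.9539, +0.3001)
edge 5: e_5 = (+0.34, +1.33);  n_5 = (+0.9688, -0.2477)
∠(n_2, n_5) = 176.88°
δ = |180° − 176.88°| = 3.12°
3.12° ≤ 2α = 43.60°  →  valid

δ = 3.12°, valid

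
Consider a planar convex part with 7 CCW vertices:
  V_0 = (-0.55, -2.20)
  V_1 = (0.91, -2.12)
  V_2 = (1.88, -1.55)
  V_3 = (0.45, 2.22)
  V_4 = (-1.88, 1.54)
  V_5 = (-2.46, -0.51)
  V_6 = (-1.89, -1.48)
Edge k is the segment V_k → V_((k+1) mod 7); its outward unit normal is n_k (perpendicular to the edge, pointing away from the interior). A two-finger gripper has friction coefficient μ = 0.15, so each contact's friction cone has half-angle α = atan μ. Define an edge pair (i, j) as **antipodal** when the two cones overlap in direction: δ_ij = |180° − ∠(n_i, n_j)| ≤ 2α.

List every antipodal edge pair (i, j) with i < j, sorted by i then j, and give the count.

count = 3; pairs: (0,3), (1,3), (2,5)

α = atan 0.15 = 8.53°;  2α = 17.06°
n_0 = (+0.0547, -0.9985)
n_1 = (+0.5066, -0.8622)
n_2 = (+0.9350, +0.3547)
n_3 = (-0.2802, +0.9600)
n_4 = (-0.9622, +0.2722)
n_5 = (-0.8622, -0.5066)
n_6 = (-0.4733, -0.8809)
  (0,1): δ = 152.70°  ·
  (0,2): δ = 72.36°  ·
  (0,3): δ = 13.13°  ✓
  (0,4): δ = 71.07°  ·
  (0,5): δ = 117.30°  ·
  (0,6): δ = 148.61°  ·
  (1,2): δ = 99.67°  ·
  (1,3): δ = 14.17°  ✓
  (1,4): δ = 43.76°  ·
  (1,5): δ = 90.00°  ·
  (1,6): δ = 121.31°  ·
  (2,3): δ = 94.50°  ·
  (2,4): δ = 36.57°  ·
  (2,5): δ = 9.67°  ✓
  (2,6): δ = 40.98°  ·
  (3,4): δ = 122.07°  ·
  (3,5): δ = 75.83°  ·
  (3,6): δ = 44.52°  ·
  (4,5): δ = 133.76°  ·
  (4,6): δ = 102.45°  ·
  (5,6): δ = 148.69°  ·
antipodal pairs: 3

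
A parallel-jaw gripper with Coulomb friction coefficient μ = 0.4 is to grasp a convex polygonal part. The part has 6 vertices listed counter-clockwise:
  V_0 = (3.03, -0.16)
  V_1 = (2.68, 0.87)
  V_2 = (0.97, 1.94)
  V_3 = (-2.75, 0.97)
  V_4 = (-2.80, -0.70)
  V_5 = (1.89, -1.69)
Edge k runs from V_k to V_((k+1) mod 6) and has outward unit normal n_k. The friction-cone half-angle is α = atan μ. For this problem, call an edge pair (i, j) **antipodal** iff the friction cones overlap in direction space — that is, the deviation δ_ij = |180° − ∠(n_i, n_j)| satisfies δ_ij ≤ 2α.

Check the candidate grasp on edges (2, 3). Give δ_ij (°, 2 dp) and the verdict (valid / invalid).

α = atan 0.4 = 21.80°;  2α = 43.60°
edge 2: e_2 = (-3.72, -0.97);  n_2 = (-0.2523, +0.9676)
edge 3: e_3 = (-0.05, -1.67);  n_3 = (-0.9996, +0.0299)
∠(n_2, n_3) = 73.67°
δ = |180° − 73.67°| = 106.33°
106.33° > 2α = 43.60°  →  invalid

δ = 106.33°, invalid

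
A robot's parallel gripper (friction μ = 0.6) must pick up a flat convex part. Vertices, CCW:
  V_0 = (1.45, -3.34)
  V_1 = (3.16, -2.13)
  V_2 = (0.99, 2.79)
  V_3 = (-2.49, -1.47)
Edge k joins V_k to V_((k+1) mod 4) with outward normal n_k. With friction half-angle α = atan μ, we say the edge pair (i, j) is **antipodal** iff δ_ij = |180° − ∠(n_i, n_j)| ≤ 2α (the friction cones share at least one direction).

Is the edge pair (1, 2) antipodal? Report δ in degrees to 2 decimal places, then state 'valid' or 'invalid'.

α = atan 0.6 = 30.96°;  2α = 61.93°
edge 1: e_1 = (-2.17, +4.92);  n_1 = (+0.9150, +0.4035)
edge 2: e_2 = (-3.48, -4.26);  n_2 = (-0.7744, +0.6326)
∠(n_1, n_2) = 116.95°
δ = |180° − 116.95°| = 63.05°
63.05° > 2α = 61.93°  →  invalid

δ = 63.05°, invalid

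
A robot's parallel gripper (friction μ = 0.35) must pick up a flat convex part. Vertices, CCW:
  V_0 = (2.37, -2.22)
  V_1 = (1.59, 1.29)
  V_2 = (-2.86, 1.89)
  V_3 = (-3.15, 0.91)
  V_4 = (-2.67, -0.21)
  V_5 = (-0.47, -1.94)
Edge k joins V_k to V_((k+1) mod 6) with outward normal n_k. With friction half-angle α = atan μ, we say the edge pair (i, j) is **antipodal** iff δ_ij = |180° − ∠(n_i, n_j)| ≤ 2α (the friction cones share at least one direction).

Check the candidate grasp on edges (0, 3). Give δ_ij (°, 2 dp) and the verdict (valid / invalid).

α = atan 0.35 = 19.29°;  2α = 38.58°
edge 0: e_0 = (-0.78, +3.51);  n_0 = (+0.9762, +0.2169)
edge 3: e_3 = (+0.48, -1.12);  n_3 = (-0.9191, -0.3939)
∠(n_0, n_3) = 169.33°
δ = |180° − 169.33°| = 10.67°
10.67° ≤ 2α = 38.58°  →  valid

δ = 10.67°, valid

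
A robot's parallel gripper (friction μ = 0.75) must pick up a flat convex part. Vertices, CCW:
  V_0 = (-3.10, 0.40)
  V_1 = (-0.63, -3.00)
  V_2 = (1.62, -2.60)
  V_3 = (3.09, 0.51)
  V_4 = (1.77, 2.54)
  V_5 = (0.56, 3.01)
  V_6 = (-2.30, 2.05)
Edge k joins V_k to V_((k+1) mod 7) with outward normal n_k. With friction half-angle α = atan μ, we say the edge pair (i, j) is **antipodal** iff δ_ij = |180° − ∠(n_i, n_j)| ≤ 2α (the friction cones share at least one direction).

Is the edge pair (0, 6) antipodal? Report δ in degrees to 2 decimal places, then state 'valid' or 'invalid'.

δ = 118.14°, invalid

α = atan 0.75 = 36.87°;  2α = 73.74°
edge 0: e_0 = (+2.47, -3.40);  n_0 = (-0.8090, -0.5877)
edge 6: e_6 = (-0.80, -1.65);  n_6 = (-0.8998, +0.4363)
∠(n_0, n_6) = 61.86°
δ = |180° − 61.86°| = 118.14°
118.14° > 2α = 73.74°  →  invalid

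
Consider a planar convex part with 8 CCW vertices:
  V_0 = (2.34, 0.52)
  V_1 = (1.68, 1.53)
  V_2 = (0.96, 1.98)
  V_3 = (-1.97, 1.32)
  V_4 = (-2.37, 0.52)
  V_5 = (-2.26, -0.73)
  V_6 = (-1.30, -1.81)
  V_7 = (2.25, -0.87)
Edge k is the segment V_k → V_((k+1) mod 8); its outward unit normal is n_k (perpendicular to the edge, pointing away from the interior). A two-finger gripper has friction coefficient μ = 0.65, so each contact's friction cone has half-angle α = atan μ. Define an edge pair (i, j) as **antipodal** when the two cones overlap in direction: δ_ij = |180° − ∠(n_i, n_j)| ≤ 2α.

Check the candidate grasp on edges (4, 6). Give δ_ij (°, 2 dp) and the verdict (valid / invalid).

δ = 80.20°, invalid

α = atan 0.65 = 33.02°;  2α = 66.05°
edge 4: e_4 = (+0.11, -1.25);  n_4 = (-0.9962, -0.0877)
edge 6: e_6 = (+3.55, +0.94);  n_6 = (+0.2560, -0.9667)
∠(n_4, n_6) = 99.80°
δ = |180° − 99.80°| = 80.20°
80.20° > 2α = 66.05°  →  invalid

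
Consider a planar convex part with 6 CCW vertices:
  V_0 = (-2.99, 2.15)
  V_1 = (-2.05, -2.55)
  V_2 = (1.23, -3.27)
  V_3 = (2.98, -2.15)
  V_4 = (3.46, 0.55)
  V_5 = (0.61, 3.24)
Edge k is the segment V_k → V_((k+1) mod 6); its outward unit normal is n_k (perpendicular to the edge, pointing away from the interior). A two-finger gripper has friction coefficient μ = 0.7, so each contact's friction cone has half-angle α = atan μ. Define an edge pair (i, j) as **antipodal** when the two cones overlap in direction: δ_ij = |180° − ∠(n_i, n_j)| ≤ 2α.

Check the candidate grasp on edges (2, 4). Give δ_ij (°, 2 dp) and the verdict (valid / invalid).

α = atan 0.7 = 34.99°;  2α = 69.98°
edge 2: e_2 = (+1.75, +1.12);  n_2 = (+0.5391, -0.8423)
edge 4: e_4 = (-2.85, +2.69);  n_4 = (+0.6864, +0.7272)
∠(n_2, n_4) = 104.04°
δ = |180° − 104.04°| = 75.96°
75.96° > 2α = 69.98°  →  invalid

δ = 75.96°, invalid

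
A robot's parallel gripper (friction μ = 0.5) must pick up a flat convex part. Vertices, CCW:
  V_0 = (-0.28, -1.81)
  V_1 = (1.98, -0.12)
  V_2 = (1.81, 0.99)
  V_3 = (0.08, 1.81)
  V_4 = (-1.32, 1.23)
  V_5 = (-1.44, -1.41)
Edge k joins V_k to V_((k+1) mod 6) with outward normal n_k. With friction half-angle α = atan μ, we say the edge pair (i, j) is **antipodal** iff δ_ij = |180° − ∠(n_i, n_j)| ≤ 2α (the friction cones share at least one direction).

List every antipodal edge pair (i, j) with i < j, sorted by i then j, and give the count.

count = 5; pairs: (0,3), (0,4), (1,4), (2,5), (3,5)

α = atan 0.5 = 26.57°;  2α = 53.13°
n_0 = (+0.5989, -0.8008)
n_1 = (+0.9885, +0.1514)
n_2 = (+0.4283, +0.9036)
n_3 = (-0.3827, +0.9239)
n_4 = (-0.9990, +0.0454)
n_5 = (-0.3260, -0.9454)
  (0,1): δ = 118.08°  ·
  (0,2): δ = 62.15°  ·
  (0,3): δ = 14.29°  ✓
  (0,4): δ = 50.61°  ✓
  (0,5): δ = 124.19°  ·
  (1,2): δ = 124.07°  ·
  (1,3): δ = 76.20°  ·
  (1,4): δ = 11.31°  ✓
  (1,5): δ = 62.27°  ·
  (2,3): δ = 132.14°  ·
  (2,4): δ = 67.24°  ·
  (2,5): δ = 6.33°  ✓
  (3,4): δ = 115.11°  ·
  (3,5): δ = 41.53°  ✓
  (4,5): δ = 106.42°  ·
antipodal pairs: 5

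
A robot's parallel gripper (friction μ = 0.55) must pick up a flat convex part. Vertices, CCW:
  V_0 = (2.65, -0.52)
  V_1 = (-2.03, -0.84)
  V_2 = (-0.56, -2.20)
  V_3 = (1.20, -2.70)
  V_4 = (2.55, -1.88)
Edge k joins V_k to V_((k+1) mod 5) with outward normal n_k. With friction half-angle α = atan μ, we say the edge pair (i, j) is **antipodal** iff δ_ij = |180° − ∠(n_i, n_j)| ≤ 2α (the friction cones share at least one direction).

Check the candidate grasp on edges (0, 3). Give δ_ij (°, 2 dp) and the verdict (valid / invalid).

δ = 27.36°, valid

α = atan 0.55 = 28.81°;  2α = 57.62°
edge 0: e_0 = (-4.68, -0.32);  n_0 = (-0.0682, +0.9977)
edge 3: e_3 = (+1.35, +0.82);  n_3 = (+0.5191, -0.8547)
∠(n_0, n_3) = 152.64°
δ = |180° − 152.64°| = 27.36°
27.36° ≤ 2α = 57.62°  →  valid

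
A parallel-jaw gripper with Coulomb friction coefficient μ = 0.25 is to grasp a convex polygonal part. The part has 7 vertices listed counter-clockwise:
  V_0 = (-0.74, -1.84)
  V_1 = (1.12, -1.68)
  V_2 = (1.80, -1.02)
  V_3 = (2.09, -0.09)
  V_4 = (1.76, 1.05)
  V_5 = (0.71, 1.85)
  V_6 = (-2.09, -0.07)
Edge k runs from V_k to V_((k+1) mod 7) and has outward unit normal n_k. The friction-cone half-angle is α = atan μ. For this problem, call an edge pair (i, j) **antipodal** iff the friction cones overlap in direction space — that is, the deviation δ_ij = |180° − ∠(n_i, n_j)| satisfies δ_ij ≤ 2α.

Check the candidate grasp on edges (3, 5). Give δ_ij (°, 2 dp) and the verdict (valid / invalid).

α = atan 0.25 = 14.04°;  2α = 28.07°
edge 3: e_3 = (-0.33, +1.14);  n_3 = (+0.9606, +0.2781)
edge 5: e_5 = (-2.80, -1.92);  n_5 = (-0.5655, +0.8247)
∠(n_3, n_5) = 108.29°
δ = |180° − 108.29°| = 71.71°
71.71° > 2α = 28.07°  →  invalid

δ = 71.71°, invalid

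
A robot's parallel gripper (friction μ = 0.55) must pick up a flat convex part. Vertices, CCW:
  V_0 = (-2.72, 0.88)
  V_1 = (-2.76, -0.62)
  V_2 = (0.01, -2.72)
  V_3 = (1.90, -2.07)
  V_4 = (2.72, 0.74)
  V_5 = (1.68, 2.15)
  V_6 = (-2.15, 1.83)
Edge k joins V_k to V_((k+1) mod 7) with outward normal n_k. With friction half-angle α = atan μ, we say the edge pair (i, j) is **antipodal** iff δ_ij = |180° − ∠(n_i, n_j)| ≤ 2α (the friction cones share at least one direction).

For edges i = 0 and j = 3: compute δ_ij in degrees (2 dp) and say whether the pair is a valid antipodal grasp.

α = atan 0.55 = 28.81°;  2α = 57.62°
edge 0: e_0 = (-0.04, -1.50);  n_0 = (-0.9996, +0.0267)
edge 3: e_3 = (+0.82, +2.81);  n_3 = (+0.9600, -0.2801)
∠(n_0, n_3) = 165.26°
δ = |180° − 165.26°| = 14.74°
14.74° ≤ 2α = 57.62°  →  valid

δ = 14.74°, valid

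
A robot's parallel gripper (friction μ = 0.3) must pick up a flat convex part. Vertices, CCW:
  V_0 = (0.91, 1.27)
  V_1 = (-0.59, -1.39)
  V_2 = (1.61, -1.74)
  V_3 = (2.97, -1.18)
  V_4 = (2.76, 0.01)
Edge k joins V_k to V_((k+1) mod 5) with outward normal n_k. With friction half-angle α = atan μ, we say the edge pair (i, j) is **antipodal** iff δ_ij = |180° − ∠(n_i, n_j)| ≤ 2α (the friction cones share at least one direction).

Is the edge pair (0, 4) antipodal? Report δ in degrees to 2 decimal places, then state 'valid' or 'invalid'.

α = atan 0.3 = 16.70°;  2α = 33.40°
edge 0: e_0 = (-1.50, -2.66);  n_0 = (-0.8711, +0.4912)
edge 4: e_4 = (-1.85, +1.26);  n_4 = (+0.5629, +0.8265)
∠(n_0, n_4) = 94.84°
δ = |180° − 94.84°| = 85.16°
85.16° > 2α = 33.40°  →  invalid

δ = 85.16°, invalid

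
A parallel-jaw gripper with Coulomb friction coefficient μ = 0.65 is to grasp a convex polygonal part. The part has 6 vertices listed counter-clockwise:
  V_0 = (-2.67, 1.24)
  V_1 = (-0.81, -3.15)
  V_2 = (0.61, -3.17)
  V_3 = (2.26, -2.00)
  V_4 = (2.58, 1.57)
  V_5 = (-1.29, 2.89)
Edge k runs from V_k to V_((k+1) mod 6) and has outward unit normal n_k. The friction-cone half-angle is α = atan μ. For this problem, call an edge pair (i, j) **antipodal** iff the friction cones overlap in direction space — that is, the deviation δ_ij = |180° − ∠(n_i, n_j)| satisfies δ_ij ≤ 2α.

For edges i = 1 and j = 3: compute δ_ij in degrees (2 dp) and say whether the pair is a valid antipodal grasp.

δ = 94.32°, invalid

α = atan 0.65 = 33.02°;  2α = 66.05°
edge 1: e_1 = (+1.42, -0.02);  n_1 = (-0.0141, -0.9999)
edge 3: e_3 = (+0.32, +3.57);  n_3 = (+0.9960, -0.0893)
∠(n_1, n_3) = 85.68°
δ = |180° − 85.68°| = 94.32°
94.32° > 2α = 66.05°  →  invalid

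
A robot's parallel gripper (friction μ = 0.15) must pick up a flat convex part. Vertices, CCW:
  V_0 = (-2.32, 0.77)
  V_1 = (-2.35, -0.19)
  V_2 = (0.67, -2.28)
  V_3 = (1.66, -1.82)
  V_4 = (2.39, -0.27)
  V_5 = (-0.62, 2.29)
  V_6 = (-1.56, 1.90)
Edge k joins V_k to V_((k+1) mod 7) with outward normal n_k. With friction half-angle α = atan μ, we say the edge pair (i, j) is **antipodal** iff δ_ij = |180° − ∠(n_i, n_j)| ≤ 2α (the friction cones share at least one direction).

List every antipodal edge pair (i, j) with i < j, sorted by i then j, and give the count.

count = 3; pairs: (1,4), (2,5), (3,6)

α = atan 0.15 = 8.53°;  2α = 17.06°
n_0 = (-0.9995, +0.0312)
n_1 = (-0.5691, -0.8223)
n_2 = (+0.4214, -0.9069)
n_3 = (+0.9047, -0.4261)
n_4 = (+0.6479, +0.7618)
n_5 = (-0.3832, +0.9237)
n_6 = (-0.8298, +0.5581)
  (0,1): δ = 122.90°  ·
  (0,2): δ = 63.29°  ·
  (0,3): δ = 23.43°  ·
  (0,4): δ = 51.41°  ·
  (0,5): δ = 114.32°  ·
  (0,6): δ = 147.87°  ·
  (1,2): δ = 120.39°  ·
  (1,3): δ = 80.53°  ·
  (1,4): δ = 5.70°  ✓
  (1,5): δ = 57.22°  ·
  (1,6): δ = 90.76°  ·
  (2,3): δ = 140.14°  ·
  (2,4): δ = 65.30°  ·
  (2,5): δ = 2.39°  ✓
  (2,6): δ = 31.15°  ·
  (3,4): δ = 105.16°  ·
  (3,5): δ = 42.25°  ·
  (3,6): δ = 8.70°  ✓
  (4,5): δ = 117.09°  ·
  (4,6): δ = 83.54°  ·
  (5,6): δ = 146.46°  ·
antipodal pairs: 3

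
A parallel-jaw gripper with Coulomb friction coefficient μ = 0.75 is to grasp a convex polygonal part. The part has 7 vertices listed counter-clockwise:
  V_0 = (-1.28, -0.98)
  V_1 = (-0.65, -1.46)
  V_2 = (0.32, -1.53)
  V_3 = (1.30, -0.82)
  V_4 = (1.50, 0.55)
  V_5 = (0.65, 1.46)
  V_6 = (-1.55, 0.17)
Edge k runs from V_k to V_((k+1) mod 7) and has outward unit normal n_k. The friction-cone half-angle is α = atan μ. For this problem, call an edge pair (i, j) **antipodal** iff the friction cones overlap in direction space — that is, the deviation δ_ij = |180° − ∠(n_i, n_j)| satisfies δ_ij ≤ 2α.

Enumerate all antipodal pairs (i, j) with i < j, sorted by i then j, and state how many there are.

count = 10; pairs: (0,3), (0,4), (0,5), (1,4), (1,5), (2,5), (2,6), (3,5), (3,6), (4,6)

α = atan 0.75 = 36.87°;  2α = 73.74°
n_0 = (-0.6060, -0.7954)
n_1 = (-0.0720, -0.9974)
n_2 = (+0.5867, -0.8098)
n_3 = (+0.9895, -0.1445)
n_4 = (+0.7308, +0.6826)
n_5 = (-0.5058, +0.8626)
n_6 = (-0.9735, -0.2286)
  (0,1): δ = 146.82°  ·
  (0,2): δ = 106.77°  ·
  (0,3): δ = 61.00°  ✓
  (0,4): δ = 9.65°  ✓
  (0,5): δ = 67.69°  ✓
  (0,6): δ = 140.52°  ·
  (1,2): δ = 139.95°  ·
  (1,3): δ = 94.18°  ·
  (1,4): δ = 42.82°  ✓
  (1,5): δ = 34.51°  ✓
  (1,6): δ = 107.34°  ·
  (2,3): δ = 134.23°  ·
  (2,4): δ = 82.88°  ·
  (2,5): δ = 5.54°  ✓
  (2,6): δ = 67.29°  ✓
  (3,4): δ = 128.65°  ·
  (3,5): δ = 51.31°  ✓
  (3,6): δ = 21.52°  ✓
  (4,5): δ = 102.66°  ·
  (4,6): δ = 29.83°  ✓
  (5,6): δ = 107.17°  ·
antipodal pairs: 10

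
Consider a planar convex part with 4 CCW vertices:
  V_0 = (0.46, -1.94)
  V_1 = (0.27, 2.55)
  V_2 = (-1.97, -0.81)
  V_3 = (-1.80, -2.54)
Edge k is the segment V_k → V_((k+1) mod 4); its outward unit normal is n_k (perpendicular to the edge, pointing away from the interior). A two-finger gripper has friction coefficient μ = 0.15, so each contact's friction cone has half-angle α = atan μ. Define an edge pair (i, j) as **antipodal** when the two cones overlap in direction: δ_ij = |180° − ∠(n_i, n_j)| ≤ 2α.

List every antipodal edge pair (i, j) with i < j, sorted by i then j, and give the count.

count = 1; pairs: (0,2)

α = atan 0.15 = 8.53°;  2α = 17.06°
n_0 = (+0.9991, +0.0423)
n_1 = (-0.8321, +0.5547)
n_2 = (-0.9952, -0.0978)
n_3 = (+0.2566, -0.9665)
  (0,1): δ = 36.11°  ·
  (0,2): δ = 3.19°  ✓
  (0,3): δ = 102.45°  ·
  (1,2): δ = 140.70°  ·
  (1,3): δ = 41.44°  ·
  (2,3): δ = 80.74°  ·
antipodal pairs: 1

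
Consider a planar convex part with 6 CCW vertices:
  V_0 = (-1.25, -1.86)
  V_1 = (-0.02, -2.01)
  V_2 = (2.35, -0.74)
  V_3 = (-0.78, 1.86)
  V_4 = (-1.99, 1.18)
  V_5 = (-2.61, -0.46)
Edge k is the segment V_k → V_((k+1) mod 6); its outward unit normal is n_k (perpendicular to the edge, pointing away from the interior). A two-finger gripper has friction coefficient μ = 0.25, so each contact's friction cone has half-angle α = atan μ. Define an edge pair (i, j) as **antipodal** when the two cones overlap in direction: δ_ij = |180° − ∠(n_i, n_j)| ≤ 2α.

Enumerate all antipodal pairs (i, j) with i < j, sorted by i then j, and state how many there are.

α = atan 0.25 = 14.04°;  2α = 28.07°
n_0 = (-0.1211, -0.9926)
n_1 = (+0.4723, -0.8814)
n_2 = (+0.6390, +0.7692)
n_3 = (-0.4899, +0.8718)
n_4 = (-0.9354, +0.3536)
n_5 = (-0.7173, -0.6968)
  (0,1): δ = 144.86°  ·
  (0,2): δ = 32.76°  ·
  (0,3): δ = 36.29°  ·
  (0,4): δ = 76.24°  ·
  (0,5): δ = 141.12°  ·
  (1,2): δ = 67.90°  ·
  (1,3): δ = 1.15°  ✓
  (1,4): δ = 41.11°  ·
  (1,5): δ = 105.98°  ·
  (2,3): δ = 110.95°  ·
  (2,4): δ = 70.99°  ·
  (2,5): δ = 6.11°  ✓
  (3,4): δ = 140.04°  ·
  (3,5): δ = 75.17°  ·
  (4,5): δ = 115.12°  ·
antipodal pairs: 2

count = 2; pairs: (1,3), (2,5)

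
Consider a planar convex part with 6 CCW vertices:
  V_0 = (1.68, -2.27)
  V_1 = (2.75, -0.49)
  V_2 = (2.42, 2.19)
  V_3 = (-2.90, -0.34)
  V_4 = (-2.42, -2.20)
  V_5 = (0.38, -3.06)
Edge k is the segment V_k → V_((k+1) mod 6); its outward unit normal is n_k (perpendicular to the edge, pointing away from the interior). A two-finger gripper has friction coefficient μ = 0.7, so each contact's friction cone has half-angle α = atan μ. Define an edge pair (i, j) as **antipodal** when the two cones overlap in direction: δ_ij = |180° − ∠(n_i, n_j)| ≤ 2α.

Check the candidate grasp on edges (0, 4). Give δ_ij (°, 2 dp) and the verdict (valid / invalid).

α = atan 0.7 = 34.99°;  2α = 69.98°
edge 0: e_0 = (+1.07, +1.78);  n_0 = (+0.8571, -0.5152)
edge 4: e_4 = (+2.80, -0.86);  n_4 = (-0.2936, -0.9559)
∠(n_0, n_4) = 76.06°
δ = |180° − 76.06°| = 103.94°
103.94° > 2α = 69.98°  →  invalid

δ = 103.94°, invalid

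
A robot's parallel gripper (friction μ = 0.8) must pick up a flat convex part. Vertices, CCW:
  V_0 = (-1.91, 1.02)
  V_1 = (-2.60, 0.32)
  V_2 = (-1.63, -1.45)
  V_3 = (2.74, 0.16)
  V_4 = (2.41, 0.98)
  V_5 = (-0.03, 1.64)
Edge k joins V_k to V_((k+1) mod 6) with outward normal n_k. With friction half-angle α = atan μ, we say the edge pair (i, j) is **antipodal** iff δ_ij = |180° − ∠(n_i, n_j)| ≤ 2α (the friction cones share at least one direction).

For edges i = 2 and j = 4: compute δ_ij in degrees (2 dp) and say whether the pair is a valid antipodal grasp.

α = atan 0.8 = 38.66°;  2α = 77.32°
edge 2: e_2 = (+4.37, +1.61);  n_2 = (+0.3457, -0.9383)
edge 4: e_4 = (-2.44, +0.66);  n_4 = (+0.2611, +0.9653)
∠(n_2, n_4) = 144.64°
δ = |180° − 144.64°| = 35.36°
35.36° ≤ 2α = 77.32°  →  valid

δ = 35.36°, valid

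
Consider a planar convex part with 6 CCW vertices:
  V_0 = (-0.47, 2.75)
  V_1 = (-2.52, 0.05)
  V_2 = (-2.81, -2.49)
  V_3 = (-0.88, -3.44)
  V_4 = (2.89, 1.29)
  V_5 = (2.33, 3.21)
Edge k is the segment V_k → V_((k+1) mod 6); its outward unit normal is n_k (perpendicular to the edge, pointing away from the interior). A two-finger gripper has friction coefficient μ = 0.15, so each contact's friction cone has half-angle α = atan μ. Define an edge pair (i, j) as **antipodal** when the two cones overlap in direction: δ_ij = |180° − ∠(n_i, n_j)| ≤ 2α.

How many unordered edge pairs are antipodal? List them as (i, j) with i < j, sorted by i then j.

α = atan 0.15 = 8.53°;  2α = 17.06°
n_0 = (-0.7964, +0.6047)
n_1 = (-0.9935, +0.1134)
n_2 = (-0.4416, -0.8972)
n_3 = (+0.7820, -0.6233)
n_4 = (+0.9600, +0.2800)
n_5 = (-0.1621, +0.9868)
  (0,1): δ = 149.31°  ·
  (0,2): δ = 79.00°  ·
  (0,3): δ = 1.35°  ✓
  (0,4): δ = 53.47°  ·
  (0,5): δ = 136.54°  ·
  (1,2): δ = 109.69°  ·
  (1,3): δ = 32.04°  ·
  (1,4): δ = 22.77°  ·
  (1,5): δ = 105.84°  ·
  (2,3): δ = 102.35°  ·
  (2,4): δ = 47.53°  ·
  (2,5): δ = 35.54°  ·
  (3,4): δ = 125.18°  ·
  (3,5): δ = 42.11°  ·
  (4,5): δ = 96.93°  ·
antipodal pairs: 1

count = 1; pairs: (0,3)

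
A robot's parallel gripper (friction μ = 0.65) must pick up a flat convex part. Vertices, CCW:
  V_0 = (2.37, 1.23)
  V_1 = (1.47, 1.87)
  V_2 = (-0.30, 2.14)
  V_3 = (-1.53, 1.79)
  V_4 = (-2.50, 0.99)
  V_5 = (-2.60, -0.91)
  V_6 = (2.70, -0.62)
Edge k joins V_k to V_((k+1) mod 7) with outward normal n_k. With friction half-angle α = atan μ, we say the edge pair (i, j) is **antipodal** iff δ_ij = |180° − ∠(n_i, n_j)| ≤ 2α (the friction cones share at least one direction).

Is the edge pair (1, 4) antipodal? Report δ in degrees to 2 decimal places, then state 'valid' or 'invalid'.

δ = 84.34°, invalid

α = atan 0.65 = 33.02°;  2α = 66.05°
edge 1: e_1 = (-1.77, +0.27);  n_1 = (+0.1508, +0.9886)
edge 4: e_4 = (-0.10, -1.90);  n_4 = (-0.9986, +0.0526)
∠(n_1, n_4) = 95.66°
δ = |180° − 95.66°| = 84.34°
84.34° > 2α = 66.05°  →  invalid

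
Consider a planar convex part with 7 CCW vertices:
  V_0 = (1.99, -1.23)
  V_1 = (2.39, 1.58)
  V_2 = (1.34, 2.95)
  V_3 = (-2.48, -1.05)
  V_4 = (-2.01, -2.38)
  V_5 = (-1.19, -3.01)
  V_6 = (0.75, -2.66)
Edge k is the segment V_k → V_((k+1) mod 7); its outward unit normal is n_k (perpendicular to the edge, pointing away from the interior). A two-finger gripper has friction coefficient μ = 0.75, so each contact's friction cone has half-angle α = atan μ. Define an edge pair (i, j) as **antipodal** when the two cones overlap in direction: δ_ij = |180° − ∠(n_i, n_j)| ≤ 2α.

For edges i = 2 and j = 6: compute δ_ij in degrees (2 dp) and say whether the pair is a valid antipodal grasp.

α = atan 0.75 = 36.87°;  2α = 73.74°
edge 2: e_2 = (-3.82, -4.00);  n_2 = (-0.7232, +0.6906)
edge 6: e_6 = (+1.24, +1.43);  n_6 = (+0.7555, -0.6551)
∠(n_2, n_6) = 177.25°
δ = |180° − 177.25°| = 2.75°
2.75° ≤ 2α = 73.74°  →  valid

δ = 2.75°, valid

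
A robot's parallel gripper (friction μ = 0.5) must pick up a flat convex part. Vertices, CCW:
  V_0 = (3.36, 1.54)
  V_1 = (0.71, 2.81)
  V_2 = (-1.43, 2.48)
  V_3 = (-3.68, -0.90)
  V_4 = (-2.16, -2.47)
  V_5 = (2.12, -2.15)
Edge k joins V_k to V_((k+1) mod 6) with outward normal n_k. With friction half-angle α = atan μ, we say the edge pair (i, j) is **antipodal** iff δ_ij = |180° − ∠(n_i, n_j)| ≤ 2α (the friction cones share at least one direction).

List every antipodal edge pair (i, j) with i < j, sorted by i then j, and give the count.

α = atan 0.5 = 26.57°;  2α = 53.13°
n_0 = (+0.4322, +0.9018)
n_1 = (-0.1524, +0.9883)
n_2 = (-0.8324, +0.5541)
n_3 = (-0.7185, -0.6956)
n_4 = (+0.0746, -0.9972)
n_5 = (+0.9479, -0.3185)
  (0,1): δ = 145.63°  ·
  (0,2): δ = 98.05°  ·
  (0,3): δ = 20.32°  ✓
  (0,4): δ = 29.88°  ✓
  (0,5): δ = 97.03°  ·
  (1,2): δ = 132.42°  ·
  (1,3): δ = 54.69°  ·
  (1,4): δ = 4.49°  ✓
  (1,5): δ = 62.66°  ·
  (2,3): δ = 102.28°  ·
  (2,4): δ = 52.07°  ✓
  (2,5): δ = 15.08°  ✓
  (3,4): δ = 129.80°  ·
  (3,5): δ = 62.65°  ·
  (4,5): δ = 112.85°  ·
antipodal pairs: 5

count = 5; pairs: (0,3), (0,4), (1,4), (2,4), (2,5)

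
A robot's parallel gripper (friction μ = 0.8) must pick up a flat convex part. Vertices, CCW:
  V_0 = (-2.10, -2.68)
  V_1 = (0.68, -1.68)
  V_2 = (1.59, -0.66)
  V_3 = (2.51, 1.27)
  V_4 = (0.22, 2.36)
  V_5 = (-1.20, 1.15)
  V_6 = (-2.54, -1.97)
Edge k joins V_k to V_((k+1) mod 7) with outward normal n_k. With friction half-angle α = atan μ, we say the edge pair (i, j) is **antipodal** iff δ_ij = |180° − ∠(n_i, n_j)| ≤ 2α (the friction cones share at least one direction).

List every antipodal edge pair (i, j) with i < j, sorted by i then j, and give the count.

count = 11; pairs: (0,3), (0,4), (0,5), (1,3), (1,4), (1,5), (1,6), (2,4), (2,5), (2,6), (3,6)

α = atan 0.8 = 38.66°;  2α = 77.32°
n_0 = (+0.3385, -0.9410)
n_1 = (+0.7462, -0.6657)
n_2 = (+0.9027, -0.4303)
n_3 = (+0.4298, +0.9029)
n_4 = (-0.6486, +0.7611)
n_5 = (-0.9188, +0.3946)
n_6 = (-0.8500, -0.5268)
  (0,1): δ = 151.52°  ·
  (0,2): δ = 135.27°  ·
  (0,3): δ = 45.24°  ✓
  (0,4): δ = 20.65°  ✓
  (0,5): δ = 46.97°  ✓
  (0,6): δ = 102.00°  ·
  (1,2): δ = 163.75°  ·
  (1,3): δ = 73.72°  ✓
  (1,4): δ = 7.83°  ✓
  (1,5): δ = 18.50°  ✓
  (1,6): δ = 73.53°  ✓
  (2,3): δ = 89.97°  ·
  (2,4): δ = 24.08°  ✓
  (2,5): δ = 2.24°  ✓
  (2,6): δ = 57.27°  ✓
  (3,4): δ = 114.11°  ·
  (3,5): δ = 87.79°  ·
  (3,6): δ = 32.76°  ✓
  (4,5): δ = 153.68°  ·
  (4,6): δ = 98.65°  ·
  (5,6): δ = 124.97°  ·
antipodal pairs: 11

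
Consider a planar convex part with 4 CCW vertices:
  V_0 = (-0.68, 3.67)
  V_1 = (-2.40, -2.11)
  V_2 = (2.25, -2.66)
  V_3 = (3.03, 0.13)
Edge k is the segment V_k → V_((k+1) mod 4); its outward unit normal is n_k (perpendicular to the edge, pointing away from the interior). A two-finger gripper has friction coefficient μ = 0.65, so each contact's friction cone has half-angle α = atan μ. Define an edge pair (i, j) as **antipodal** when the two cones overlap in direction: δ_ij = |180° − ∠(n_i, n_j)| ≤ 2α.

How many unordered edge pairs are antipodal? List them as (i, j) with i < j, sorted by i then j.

α = atan 0.65 = 33.02°;  2α = 66.05°
n_0 = (-0.9585, +0.2852)
n_1 = (-0.1175, -0.9931)
n_2 = (+0.9631, -0.2692)
n_3 = (+0.6903, +0.7235)
  (0,1): δ = 80.17°  ·
  (0,2): δ = 0.95°  ✓
  (0,3): δ = 62.92°  ✓
  (1,2): δ = 98.87°  ·
  (1,3): δ = 36.91°  ✓
  (2,3): δ = 118.04°  ·
antipodal pairs: 3

count = 3; pairs: (0,2), (0,3), (1,3)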